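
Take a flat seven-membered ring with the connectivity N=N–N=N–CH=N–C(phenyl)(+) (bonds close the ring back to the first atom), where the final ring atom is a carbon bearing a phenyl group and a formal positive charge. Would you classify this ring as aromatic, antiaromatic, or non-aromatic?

Check conjugation: each doubly-bonded ring atom is sp² with one p-orbital electron; each =N– nitrogen is pyridine-type (lone pair in the sp² plane, one electron in the p orbital); the carbocation has an empty p orbital — every position has a p orbital, so the cyclic π system is continuous.
Counting π electrons: 3 × 2 = 6 from the double-bond units + 0 from the C(phenyl)(+) atom = 6.
That gives a 4n+2 count (6, n = 1).

Aromatic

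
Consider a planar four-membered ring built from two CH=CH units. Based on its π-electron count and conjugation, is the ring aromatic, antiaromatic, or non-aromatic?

Antiaromatic

Every ring atom contributes a p orbital perpendicular to the ring (each doubly-bonded ring atom is sp² with one p-orbital electron), so the π system is cyclic and fully conjugated.
π-electron count: 2 × 2 = 4 from the 2 double-bond units.
4 is a 4n count (n = 1), so the planar conjugated ring is antiaromatic.
This is cyclobutadiene.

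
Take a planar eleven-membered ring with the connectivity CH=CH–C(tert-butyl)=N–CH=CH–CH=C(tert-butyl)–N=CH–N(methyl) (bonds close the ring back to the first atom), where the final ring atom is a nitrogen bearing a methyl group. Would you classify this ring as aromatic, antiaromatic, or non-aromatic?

Antiaromatic

Every ring atom contributes a p orbital perpendicular to the ring (each doubly-bonded ring atom is sp² with one p-orbital electron; each sp² =N– keeps its lone pair in-plane and puts one electron into the π system; the pyrrole-type nitrogen donates its lone pair from the p orbital), so the π system is cyclic and fully conjugated.
Counting π electrons: 5 × 2 = 10 from the double-bond units + 2 from the N(methyl) atom = 12.
With 12 = 4·3 π electrons, Hückel's rule classifies the planar ring as antiaromatic.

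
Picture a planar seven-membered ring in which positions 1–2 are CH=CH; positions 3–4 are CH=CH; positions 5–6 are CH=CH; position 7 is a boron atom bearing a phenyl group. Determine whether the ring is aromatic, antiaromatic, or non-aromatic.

Every ring atom contributes a p orbital perpendicular to the ring (each doubly-bonded ring atom is sp² with one p-orbital electron; the boron has an empty p orbital), so the π system is cyclic and fully conjugated.
Counting π electrons: 3 × 2 = 6 from the double-bond units + 0 from the B(phenyl) atom = 6.
6 = 4(1) + 2, which satisfies Hückel's 4n+2 rule.

Aromatic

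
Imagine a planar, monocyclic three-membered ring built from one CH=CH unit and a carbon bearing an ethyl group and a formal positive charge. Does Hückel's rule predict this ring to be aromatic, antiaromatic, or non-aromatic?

Check conjugation: each doubly-bonded ring atom is sp² with one p-orbital electron; the carbocation has an empty p orbital — every position has a p orbital, so the cyclic π system is continuous.
π-electron count: 1 × 2 = 2 from the double-bond unit + 0 from the C(ethyl)(+) atom = 2.
That gives a 4n+2 count (2, n = 0).

Aromatic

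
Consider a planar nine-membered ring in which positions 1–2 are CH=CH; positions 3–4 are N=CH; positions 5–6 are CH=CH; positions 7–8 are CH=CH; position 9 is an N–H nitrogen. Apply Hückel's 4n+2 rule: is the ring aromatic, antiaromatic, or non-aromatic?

Every ring atom contributes a p orbital perpendicular to the ring (every atom in a ring double bond is sp² and brings one electron to the p orbital; the doubly-bonded nitrogens are pyridine-type — their lone pairs lie in the ring plane, leaving one electron in the p orbital; the pyrrole-type nitrogen donates its lone pair from the p orbital), so the π system is cyclic and fully conjugated.
Tallying contributions gives 4 × 2 = 8 from the double-bond units + 2 from the NH atom = 10.
10 = 4(2) + 2, which satisfies Hückel's 4n+2 rule.

Aromatic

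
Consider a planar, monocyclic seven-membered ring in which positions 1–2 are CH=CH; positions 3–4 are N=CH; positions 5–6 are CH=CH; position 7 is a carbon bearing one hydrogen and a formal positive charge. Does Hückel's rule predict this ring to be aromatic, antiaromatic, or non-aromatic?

Aromatic

Every ring atom contributes a p orbital perpendicular to the ring (every atom in a ring double bond is sp² and brings one electron to the p orbital; each sp² =N– keeps its lone pair in-plane and puts one electron into the π system; the carbocation has an empty p orbital), so the π system is cyclic and fully conjugated.
Adding the contributions, 3 × 2 = 6 from the double-bond units + 0 from the CH(+) atom = 6.
6 = 4(1) + 2, which satisfies Hückel's 4n+2 rule.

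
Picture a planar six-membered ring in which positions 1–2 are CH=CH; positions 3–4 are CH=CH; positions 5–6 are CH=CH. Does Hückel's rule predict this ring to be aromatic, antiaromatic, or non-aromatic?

Aromatic

Check conjugation: every atom in a ring double bond is sp² and brings one electron to the p orbital — every position has a p orbital, so the cyclic π system is continuous.
Counting π electrons: 3 × 2 = 6 from the 3 double-bond units.
Since 6 = 4·1 + 2, the ring meets the 4n+2 criterion.
(The species described is benzene.)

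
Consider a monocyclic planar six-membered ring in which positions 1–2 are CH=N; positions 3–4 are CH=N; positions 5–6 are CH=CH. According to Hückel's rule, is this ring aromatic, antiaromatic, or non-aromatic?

Aromatic

Check conjugation: the double-bond atoms are sp², each contributing one p electron; the doubly-bonded nitrogens are pyridine-type — their lone pairs lie in the ring plane, leaving one electron in the p orbital — every position has a p orbital, so the cyclic π system is continuous.
Counting π electrons: 3 × 2 = 6 from the 3 double-bond units.
That gives a 4n+2 count (6, n = 1).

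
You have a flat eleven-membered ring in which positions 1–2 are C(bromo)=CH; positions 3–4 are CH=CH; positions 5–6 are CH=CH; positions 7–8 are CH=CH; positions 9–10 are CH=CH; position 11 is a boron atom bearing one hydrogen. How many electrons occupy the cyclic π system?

Check conjugation: each doubly-bonded ring atom is sp² with one p-orbital electron; the boron has an empty p orbital — every position has a p orbital, so the cyclic π system is continuous.
Tallying contributions gives 5 × 2 = 10 from the double-bond units + 0 from the BH atom = 10.

10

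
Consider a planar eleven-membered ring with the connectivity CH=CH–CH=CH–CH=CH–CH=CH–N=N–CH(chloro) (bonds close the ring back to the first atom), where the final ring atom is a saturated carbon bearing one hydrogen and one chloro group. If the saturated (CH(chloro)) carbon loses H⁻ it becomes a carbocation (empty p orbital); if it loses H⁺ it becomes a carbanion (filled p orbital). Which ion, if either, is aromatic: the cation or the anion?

The cation

Once that carbon is sp², every ring atom has a p orbital and both ions are fully conjugated.
Cation: 5 × 2 + 0 = 10 π electrons → 4(2)+2, aromatic.
Anion: 5 × 2 + 2 = 12 π electrons → 4(3), antiaromatic.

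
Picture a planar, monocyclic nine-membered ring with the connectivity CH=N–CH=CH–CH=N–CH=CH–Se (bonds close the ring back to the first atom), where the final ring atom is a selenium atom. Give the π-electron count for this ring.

10

All ring atoms are sp² and supply a p orbital to the ring (every atom in a ring double bond is sp² and brings one electron to the p orbital; each =N– nitrogen is pyridine-type (lone pair in the sp² plane, one electron in the p orbital); the selenium donates one lone pair from its p orbital); the conjugation is uninterrupted.
Tallying contributions gives 4 × 2 = 8 from the double-bond units + 2 from the Se atom = 10.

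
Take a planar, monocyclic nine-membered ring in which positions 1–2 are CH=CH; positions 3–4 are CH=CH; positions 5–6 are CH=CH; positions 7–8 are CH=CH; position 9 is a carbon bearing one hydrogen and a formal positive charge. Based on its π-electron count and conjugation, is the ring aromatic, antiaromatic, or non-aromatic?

Check conjugation: the double-bond atoms are sp², each contributing one p electron; the carbocation has an empty p orbital — every position has a p orbital, so the cyclic π system is continuous.
Adding the contributions, 4 × 2 = 8 from the double-bond units + 0 from the CH(+) atom = 8.
8 = 4(2); a planar, fully conjugated 4n system is antiaromatic.

Antiaromatic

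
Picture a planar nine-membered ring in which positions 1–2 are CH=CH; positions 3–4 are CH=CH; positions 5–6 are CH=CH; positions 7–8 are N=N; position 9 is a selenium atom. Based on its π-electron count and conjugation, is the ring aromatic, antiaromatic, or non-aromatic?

All ring atoms are sp² and supply a p orbital to the ring (each doubly-bonded ring atom is sp² with one p-orbital electron; each sp² =N– keeps its lone pair in-plane and puts one electron into the π system; the selenium donates one lone pair from its p orbital); the conjugation is uninterrupted.
Tallying contributions gives 4 × 2 = 8 from the double-bond units + 2 from the Se atom = 10.
10 = 4(2) + 2, which satisfies Hückel's 4n+2 rule.

Aromatic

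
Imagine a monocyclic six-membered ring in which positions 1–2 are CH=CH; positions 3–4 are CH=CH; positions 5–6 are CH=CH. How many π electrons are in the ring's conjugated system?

The p orbitals form a continuous loop: every atom in a ring double bond is sp² and brings one electron to the p orbital. The ring is fully conjugated.
Tallying contributions gives 3 × 2 = 6 from the 3 double-bond units.

6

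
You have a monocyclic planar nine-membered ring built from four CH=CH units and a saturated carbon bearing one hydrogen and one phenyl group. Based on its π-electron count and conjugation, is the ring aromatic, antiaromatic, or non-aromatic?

Non-aromatic

At the CH(phenyl) position, that saturated carbon is sp³ and has no p orbital in the ring π system; the ring's p-orbital overlap is broken there.
Broken conjugation rules out both aromaticity and antiaromaticity.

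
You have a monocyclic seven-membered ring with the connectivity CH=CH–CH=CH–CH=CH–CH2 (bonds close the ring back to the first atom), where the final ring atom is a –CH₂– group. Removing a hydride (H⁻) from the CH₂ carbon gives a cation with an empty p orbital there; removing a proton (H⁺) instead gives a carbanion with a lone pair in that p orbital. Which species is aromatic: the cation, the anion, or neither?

The cation

Both ions have a continuous loop of p orbitals — each ring atom is sp².
Cation: 3 × 2 + 0 = 6 π electrons → 4(1)+2, aromatic.
Anion: 3 × 2 + 2 = 8 π electrons → 4(2), antiaromatic.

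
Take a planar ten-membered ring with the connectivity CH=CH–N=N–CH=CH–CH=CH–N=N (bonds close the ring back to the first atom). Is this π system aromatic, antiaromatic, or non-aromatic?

Check conjugation: each doubly-bonded ring atom is sp² with one p-orbital electron; each =N– nitrogen is pyridine-type (lone pair in the sp² plane, one electron in the p orbital) — every position has a p orbital, so the cyclic π system is continuous.
Counting π electrons: 5 × 2 = 10 from the 5 double-bond units.
Since 10 = 4·2 + 2, the ring meets the 4n+2 criterion.

Aromatic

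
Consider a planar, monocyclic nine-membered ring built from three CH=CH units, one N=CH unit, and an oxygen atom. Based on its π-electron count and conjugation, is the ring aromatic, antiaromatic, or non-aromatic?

Aromatic

Every ring atom contributes a p orbital perpendicular to the ring (the double-bond atoms are sp², each contributing one p electron; the doubly-bonded nitrogens are pyridine-type — their lone pairs lie in the ring plane, leaving one electron in the p orbital; the oxygen donates one lone pair from its p orbital), so the π system is cyclic and fully conjugated.
Tallying contributions gives 4 × 2 = 8 from the double-bond units + 2 from the O atom = 10.
10 = 4(2) + 2, which satisfies Hückel's 4n+2 rule.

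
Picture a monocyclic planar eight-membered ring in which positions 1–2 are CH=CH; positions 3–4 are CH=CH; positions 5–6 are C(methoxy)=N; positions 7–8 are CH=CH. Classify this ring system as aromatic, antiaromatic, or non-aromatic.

The p orbitals form a continuous loop: the double-bond atoms are sp², each contributing one p electron; each sp² =N– keeps its lone pair in-plane and puts one electron into the π system. The ring is fully conjugated.
Counting π electrons: 4 × 2 = 8 from the 4 double-bond units.
8 is a 4n count (n = 2), so the planar conjugated ring is antiaromatic.

Antiaromatic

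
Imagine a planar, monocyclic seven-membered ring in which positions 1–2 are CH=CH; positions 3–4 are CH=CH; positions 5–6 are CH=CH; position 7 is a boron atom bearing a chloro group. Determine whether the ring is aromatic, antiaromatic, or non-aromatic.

Check conjugation: the double-bond atoms are sp², each contributing one p electron; the boron has an empty p orbital — every position has a p orbital, so the cyclic π system is continuous.
Tallying contributions gives 3 × 2 = 6 from the double-bond units + 0 from the B(chloro) atom = 6.
6 = 4(1) + 2, which satisfies Hückel's 4n+2 rule.

Aromatic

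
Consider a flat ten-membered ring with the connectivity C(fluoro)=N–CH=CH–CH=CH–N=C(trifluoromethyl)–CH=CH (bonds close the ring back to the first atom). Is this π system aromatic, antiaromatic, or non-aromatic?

Aromatic

The p orbitals form a continuous loop: each doubly-bonded ring atom is sp² with one p-orbital electron; the doubly-bonded nitrogens are pyridine-type — their lone pairs lie in the ring plane, leaving one electron in the p orbital. The ring is fully conjugated.
Tallying contributions gives 5 × 2 = 10 from the 5 double-bond units.
That gives a 4n+2 count (10, n = 2).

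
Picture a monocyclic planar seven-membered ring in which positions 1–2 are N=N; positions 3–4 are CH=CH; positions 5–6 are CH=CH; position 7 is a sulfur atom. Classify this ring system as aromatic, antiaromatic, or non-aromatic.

Antiaromatic

Check conjugation: every atom in a ring double bond is sp² and brings one electron to the p orbital; each =N– nitrogen is pyridine-type (lone pair in the sp² plane, one electron in the p orbital); the sulfur donates one lone pair from its p orbital — every position has a p orbital, so the cyclic π system is continuous.
Tallying contributions gives 3 × 2 = 6 from the double-bond units + 2 from the S atom = 8.
8 is a 4n count (n = 2), so the planar conjugated ring is antiaromatic.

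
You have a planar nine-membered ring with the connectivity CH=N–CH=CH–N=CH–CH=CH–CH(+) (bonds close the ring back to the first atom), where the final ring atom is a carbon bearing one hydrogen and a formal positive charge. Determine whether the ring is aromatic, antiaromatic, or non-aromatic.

Check conjugation: each doubly-bonded ring atom is sp² with one p-orbital electron; each sp² =N– keeps its lone pair in-plane and puts one electron into the π system; the carbocation has an empty p orbital — every position has a p orbital, so the cyclic π system is continuous.
Tallying contributions gives 4 × 2 = 8 from the double-bond units + 0 from the CH(+) atom = 8.
With 8 = 4·2 π electrons, Hückel's rule classifies the planar ring as antiaromatic.

Antiaromatic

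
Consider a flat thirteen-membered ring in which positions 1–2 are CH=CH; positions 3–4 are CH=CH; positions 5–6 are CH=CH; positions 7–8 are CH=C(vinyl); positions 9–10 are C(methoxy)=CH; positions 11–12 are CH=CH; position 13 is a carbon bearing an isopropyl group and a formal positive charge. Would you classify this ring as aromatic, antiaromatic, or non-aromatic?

Check conjugation: the double-bond atoms are sp², each contributing one p electron; the carbocation has an empty p orbital — every position has a p orbital, so the cyclic π system is continuous.
Tallying contributions gives 6 × 2 = 12 from the double-bond units + 0 from the C(isopropyl)(+) atom = 12.
12 is a 4n count (n = 3), so the planar conjugated ring is antiaromatic.

Antiaromatic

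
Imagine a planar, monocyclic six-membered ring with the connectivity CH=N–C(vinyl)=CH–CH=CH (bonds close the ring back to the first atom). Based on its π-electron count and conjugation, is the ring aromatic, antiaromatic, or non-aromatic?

Aromatic

All ring atoms are sp² and supply a p orbital to the ring (every atom in a ring double bond is sp² and brings one electron to the p orbital; the doubly-bonded nitrogens are pyridine-type — their lone pairs lie in the ring plane, leaving one electron in the p orbital); the conjugation is uninterrupted.
Adding the contributions, 3 × 2 = 6 from the 3 double-bond units.
Since 6 = 4·1 + 2, the ring meets the 4n+2 criterion.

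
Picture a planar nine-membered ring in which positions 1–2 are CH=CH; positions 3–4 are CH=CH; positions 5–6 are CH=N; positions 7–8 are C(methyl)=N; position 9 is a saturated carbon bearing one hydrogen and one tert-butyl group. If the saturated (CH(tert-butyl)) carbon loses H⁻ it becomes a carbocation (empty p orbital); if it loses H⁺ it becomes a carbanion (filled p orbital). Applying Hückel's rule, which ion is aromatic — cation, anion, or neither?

Once that carbon is sp², every ring atom has a p orbital and both ions are fully conjugated.
Cation: 4 × 2 + 0 = 8 π electrons → 4(2), antiaromatic.
Anion: 4 × 2 + 2 = 10 π electrons → 4(2)+2, aromatic.

The anion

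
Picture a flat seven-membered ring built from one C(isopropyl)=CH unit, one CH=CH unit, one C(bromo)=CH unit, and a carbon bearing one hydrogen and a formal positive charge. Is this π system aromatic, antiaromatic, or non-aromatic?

Aromatic

The p orbitals form a continuous loop: each doubly-bonded ring atom is sp² with one p-orbital electron; the carbocation has an empty p orbital. The ring is fully conjugated.
Adding the contributions, 3 × 2 = 6 from the double-bond units + 0 from the CH(+) atom = 6.
6 = 4(1) + 2, which satisfies Hückel's 4n+2 rule.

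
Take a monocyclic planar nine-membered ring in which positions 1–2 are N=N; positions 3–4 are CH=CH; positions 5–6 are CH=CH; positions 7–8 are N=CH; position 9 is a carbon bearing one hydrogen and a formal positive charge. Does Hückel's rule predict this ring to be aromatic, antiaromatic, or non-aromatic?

Antiaromatic

The p orbitals form a continuous loop: each doubly-bonded ring atom is sp² with one p-orbital electron; each sp² =N– keeps its lone pair in-plane and puts one electron into the π system; the carbocation has an empty p orbital. The ring is fully conjugated.
Adding the contributions, 4 × 2 = 8 from the double-bond units + 0 from the CH(+) atom = 8.
With 8 = 4·2 π electrons, Hückel's rule classifies the planar ring as antiaromatic.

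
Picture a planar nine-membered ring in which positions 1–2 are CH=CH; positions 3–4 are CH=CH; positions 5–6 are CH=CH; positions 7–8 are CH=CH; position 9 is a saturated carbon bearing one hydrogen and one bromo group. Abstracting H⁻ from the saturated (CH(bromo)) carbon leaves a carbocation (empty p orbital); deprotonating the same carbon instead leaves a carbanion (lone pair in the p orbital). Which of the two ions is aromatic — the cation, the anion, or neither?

The anion

In both ions every ring atom is sp² and contributes a p orbital, so both rings are fully conjugated.
Cation: 4 × 2 + 0 = 8 π electrons → 4(2), antiaromatic.
Anion: 4 × 2 + 2 = 10 π electrons → 4(2)+2, aromatic.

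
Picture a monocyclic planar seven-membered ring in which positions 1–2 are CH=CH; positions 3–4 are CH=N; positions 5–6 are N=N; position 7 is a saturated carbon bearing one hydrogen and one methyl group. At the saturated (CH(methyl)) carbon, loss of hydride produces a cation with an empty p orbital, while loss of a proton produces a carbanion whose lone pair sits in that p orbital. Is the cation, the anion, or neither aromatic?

The cation

In either ion the ring is fully conjugated: every atom, including the new sp² carbon, supplies a p orbital.
Cation: 3 × 2 + 0 = 6 π electrons → 4(1)+2, aromatic.
Anion: 3 × 2 + 2 = 8 π electrons → 4(2), antiaromatic.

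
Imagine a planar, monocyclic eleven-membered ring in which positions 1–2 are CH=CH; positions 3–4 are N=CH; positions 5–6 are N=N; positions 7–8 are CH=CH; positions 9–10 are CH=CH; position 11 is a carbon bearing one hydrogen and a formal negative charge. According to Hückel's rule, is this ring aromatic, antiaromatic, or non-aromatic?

Antiaromatic

Every ring atom contributes a p orbital perpendicular to the ring (every atom in a ring double bond is sp² and brings one electron to the p orbital; each sp² =N– keeps its lone pair in-plane and puts one electron into the π system; the carbanion's lone pair occupies the p orbital), so the π system is cyclic and fully conjugated.
π-electron count: 5 × 2 = 10 from the double-bond units + 2 from the CH(-) atom = 12.
12 = 4(3); a planar, fully conjugated 4n system is antiaromatic.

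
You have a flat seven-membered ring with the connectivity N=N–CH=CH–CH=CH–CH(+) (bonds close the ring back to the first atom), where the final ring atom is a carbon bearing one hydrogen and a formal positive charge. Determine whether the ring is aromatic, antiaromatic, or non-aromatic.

All ring atoms are sp² and supply a p orbital to the ring (the double-bond atoms are sp², each contributing one p electron; each =N– nitrogen is pyridine-type (lone pair in the sp² plane, one electron in the p orbital); the carbocation has an empty p orbital); the conjugation is uninterrupted.
Tallying contributions gives 3 × 2 = 6 from the double-bond units + 0 from the CH(+) atom = 6.
Since 6 = 4·1 + 2, the ring meets the 4n+2 criterion.

Aromatic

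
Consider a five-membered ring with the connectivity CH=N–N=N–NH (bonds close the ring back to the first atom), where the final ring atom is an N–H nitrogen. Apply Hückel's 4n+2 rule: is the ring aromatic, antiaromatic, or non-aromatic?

Aromatic

Every ring atom contributes a p orbital perpendicular to the ring (each doubly-bonded ring atom is sp² with one p-orbital electron; each =N– nitrogen is pyridine-type (lone pair in the sp² plane, one electron in the p orbital); the pyrrole-type nitrogen donates its lone pair from the p orbital), so the π system is cyclic and fully conjugated.
Counting π electrons: 2 × 2 = 4 from the double-bond units + 2 from the NH atom = 6.
With 6 π electrons (n = 1), the Hückel 4n+2 condition holds.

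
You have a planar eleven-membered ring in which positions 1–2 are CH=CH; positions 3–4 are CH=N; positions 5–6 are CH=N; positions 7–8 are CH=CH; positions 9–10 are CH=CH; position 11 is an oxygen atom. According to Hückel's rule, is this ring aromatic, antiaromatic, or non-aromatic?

Antiaromatic

Every ring atom contributes a p orbital perpendicular to the ring (the double-bond atoms are sp², each contributing one p electron; the doubly-bonded nitrogens are pyridine-type — their lone pairs lie in the ring plane, leaving one electron in the p orbital; the oxygen donates one lone pair from its p orbital), so the π system is cyclic and fully conjugated.
Adding the contributions, 5 × 2 = 10 from the double-bond units + 2 from the O atom = 12.
With 12 = 4·3 π electrons, Hückel's rule classifies the planar ring as antiaromatic.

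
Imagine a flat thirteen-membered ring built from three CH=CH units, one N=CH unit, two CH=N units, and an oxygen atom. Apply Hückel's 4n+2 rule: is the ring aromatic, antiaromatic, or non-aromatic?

Aromatic

All ring atoms are sp² and supply a p orbital to the ring (every atom in a ring double bond is sp² and brings one electron to the p orbital; the doubly-bonded nitrogens are pyridine-type — their lone pairs lie in the ring plane, leaving one electron in the p orbital; the oxygen donates one lone pair from its p orbital); the conjugation is uninterrupted.
π-electron count: 6 × 2 = 12 from the double-bond units + 2 from the O atom = 14.
14 = 4(3) + 2, which satisfies Hückel's 4n+2 rule.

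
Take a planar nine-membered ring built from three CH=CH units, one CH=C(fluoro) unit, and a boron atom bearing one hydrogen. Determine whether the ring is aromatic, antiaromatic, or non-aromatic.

The p orbitals form a continuous loop: each doubly-bonded ring atom is sp² with one p-orbital electron; the boron has an empty p orbital. The ring is fully conjugated.
π-electron count: 4 × 2 = 8 from the double-bond units + 0 from the BH atom = 8.
With 8 = 4·2 π electrons, Hückel's rule classifies the planar ring as antiaromatic.

Antiaromatic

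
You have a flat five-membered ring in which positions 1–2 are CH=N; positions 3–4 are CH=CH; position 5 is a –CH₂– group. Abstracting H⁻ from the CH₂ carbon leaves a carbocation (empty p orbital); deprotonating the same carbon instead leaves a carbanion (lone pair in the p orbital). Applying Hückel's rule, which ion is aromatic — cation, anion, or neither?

The anion

In both ions every ring atom is sp² and contributes a p orbital, so both rings are fully conjugated.
Cation: 2 × 2 + 0 = 4 π electrons → 4(1), antiaromatic.
Anion: 2 × 2 + 2 = 6 π electrons → 4(1)+2, aromatic.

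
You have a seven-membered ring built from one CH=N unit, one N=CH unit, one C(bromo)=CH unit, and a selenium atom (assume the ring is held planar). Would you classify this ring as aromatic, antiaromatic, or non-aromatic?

Antiaromatic

All ring atoms are sp² and supply a p orbital to the ring (the double-bond atoms are sp², each contributing one p electron; the doubly-bonded nitrogens are pyridine-type — their lone pairs lie in the ring plane, leaving one electron in the p orbital; the selenium donates one lone pair from its p orbital); the conjugation is uninterrupted.
Adding the contributions, 3 × 2 = 6 from the double-bond units + 2 from the Se atom = 8.
8 = 4(2); a planar, fully conjugated 4n system is antiaromatic.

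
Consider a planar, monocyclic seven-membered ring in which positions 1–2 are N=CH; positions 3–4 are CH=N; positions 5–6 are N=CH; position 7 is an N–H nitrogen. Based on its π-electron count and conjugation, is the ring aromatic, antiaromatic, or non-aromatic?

Antiaromatic

All ring atoms are sp² and supply a p orbital to the ring (every atom in a ring double bond is sp² and brings one electron to the p orbital; each sp² =N– keeps its lone pair in-plane and puts one electron into the π system; the pyrrole-type nitrogen donates its lone pair from the p orbital); the conjugation is uninterrupted.
π-electron count: 3 × 2 = 6 from the double-bond units + 2 from the NH atom = 8.
8 is a 4n count (n = 2), so the planar conjugated ring is antiaromatic.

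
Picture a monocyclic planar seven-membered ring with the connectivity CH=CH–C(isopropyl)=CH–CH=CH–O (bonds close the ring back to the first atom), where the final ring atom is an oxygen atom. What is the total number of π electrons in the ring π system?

All ring atoms are sp² and supply a p orbital to the ring (each doubly-bonded ring atom is sp² with one p-orbital electron; the oxygen donates one lone pair from its p orbital); the conjugation is uninterrupted.
π-electron count: 3 × 2 = 6 from the double-bond units + 2 from the O atom = 8.

8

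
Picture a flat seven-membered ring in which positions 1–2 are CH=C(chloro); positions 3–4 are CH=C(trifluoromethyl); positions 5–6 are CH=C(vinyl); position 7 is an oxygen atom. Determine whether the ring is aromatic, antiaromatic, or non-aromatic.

Antiaromatic

The p orbitals form a continuous loop: every atom in a ring double bond is sp² and brings one electron to the p orbital; the oxygen donates one lone pair from its p orbital. The ring is fully conjugated.
Adding the contributions, 3 × 2 = 6 from the double-bond units + 2 from the O atom = 8.
8 = 4(2); a planar, fully conjugated 4n system is antiaromatic.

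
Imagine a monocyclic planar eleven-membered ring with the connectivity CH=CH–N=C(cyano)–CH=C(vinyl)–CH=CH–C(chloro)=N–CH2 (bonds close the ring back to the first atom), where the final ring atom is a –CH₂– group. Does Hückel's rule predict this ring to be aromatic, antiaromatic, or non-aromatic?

The CH2 position has four σ bonds — the tetrahedral CH₂ carbon is sp³ and has no p orbital in the ring π system — so the cyclic conjugation is interrupted.
Without a continuous loop of overlapping p orbitals the Hückel electron count never comes into play.

Non-aromatic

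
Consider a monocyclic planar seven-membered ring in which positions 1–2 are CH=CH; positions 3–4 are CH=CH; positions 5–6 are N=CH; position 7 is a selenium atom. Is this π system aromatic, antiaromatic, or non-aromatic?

Every ring atom contributes a p orbital perpendicular to the ring (every atom in a ring double bond is sp² and brings one electron to the p orbital; the doubly-bonded nitrogens are pyridine-type — their lone pairs lie in the ring plane, leaving one electron in the p orbital; the selenium donates one lone pair from its p orbital), so the π system is cyclic and fully conjugated.
Adding the contributions, 3 × 2 = 6 from the double-bond units + 2 from the Se atom = 8.
8 = 4(2); a planar, fully conjugated 4n system is antiaromatic.

Antiaromatic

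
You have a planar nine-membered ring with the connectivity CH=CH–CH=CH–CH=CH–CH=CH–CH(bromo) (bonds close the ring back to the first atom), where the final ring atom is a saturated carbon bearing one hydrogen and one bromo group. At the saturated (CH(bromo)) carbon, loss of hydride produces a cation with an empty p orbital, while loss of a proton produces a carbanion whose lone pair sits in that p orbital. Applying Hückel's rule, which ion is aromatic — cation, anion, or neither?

In both ions every ring atom is sp² and contributes a p orbital, so both rings are fully conjugated.
Cation: 4 × 2 + 0 = 8 π electrons → 4(2), antiaromatic.
Anion: 4 × 2 + 2 = 10 π electrons → 4(2)+2, aromatic.

The anion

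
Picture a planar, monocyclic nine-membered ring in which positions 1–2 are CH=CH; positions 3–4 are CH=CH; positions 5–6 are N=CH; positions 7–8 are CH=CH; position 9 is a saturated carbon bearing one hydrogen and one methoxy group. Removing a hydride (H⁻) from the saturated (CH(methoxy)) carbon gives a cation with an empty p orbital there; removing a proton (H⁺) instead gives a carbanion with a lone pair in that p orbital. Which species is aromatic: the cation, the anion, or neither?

The anion

In both ions every ring atom is sp² and contributes a p orbital, so both rings are fully conjugated.
Cation: 4 × 2 + 0 = 8 π electrons → 4(2), antiaromatic.
Anion: 4 × 2 + 2 = 10 π electrons → 4(2)+2, aromatic.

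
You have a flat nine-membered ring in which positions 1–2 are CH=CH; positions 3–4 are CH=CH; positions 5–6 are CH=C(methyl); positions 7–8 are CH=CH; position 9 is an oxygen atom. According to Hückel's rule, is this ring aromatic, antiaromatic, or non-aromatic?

Aromatic

Check conjugation: the double-bond atoms are sp², each contributing one p electron; the oxygen donates one lone pair from its p orbital — every position has a p orbital, so the cyclic π system is continuous.
Tallying contributions gives 4 × 2 = 8 from the double-bond units + 2 from the O atom = 10.
Since 10 = 4·2 + 2, the ring meets the 4n+2 criterion.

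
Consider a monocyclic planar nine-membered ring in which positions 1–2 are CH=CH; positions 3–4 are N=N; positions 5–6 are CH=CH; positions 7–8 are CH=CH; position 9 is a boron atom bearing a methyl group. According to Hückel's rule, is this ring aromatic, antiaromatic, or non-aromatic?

Every ring atom contributes a p orbital perpendicular to the ring (each doubly-bonded ring atom is sp² with one p-orbital electron; each =N– nitrogen is pyridine-type (lone pair in the sp² plane, one electron in the p orbital); the boron has an empty p orbital), so the π system is cyclic and fully conjugated.
π-electron count: 4 × 2 = 8 from the double-bond units + 0 from the B(methyl) atom = 8.
With 8 = 4·2 π electrons, Hückel's rule classifies the planar ring as antiaromatic.

Antiaromatic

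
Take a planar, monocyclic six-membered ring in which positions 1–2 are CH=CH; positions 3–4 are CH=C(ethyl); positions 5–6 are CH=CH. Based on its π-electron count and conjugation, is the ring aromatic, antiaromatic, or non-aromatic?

Aromatic

All ring atoms are sp² and supply a p orbital to the ring (every atom in a ring double bond is sp² and brings one electron to the p orbital); the conjugation is uninterrupted.
π-electron count: 3 × 2 = 6 from the 3 double-bond units.
Since 6 = 4·1 + 2, the ring meets the 4n+2 criterion.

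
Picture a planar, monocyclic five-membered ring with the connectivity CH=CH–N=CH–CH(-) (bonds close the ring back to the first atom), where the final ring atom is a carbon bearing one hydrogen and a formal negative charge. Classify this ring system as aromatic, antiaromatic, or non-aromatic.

Every ring atom contributes a p orbital perpendicular to the ring (the double-bond atoms are sp², each contributing one p electron; each sp² =N– keeps its lone pair in-plane and puts one electron into the π system; the carbanion's lone pair occupies the p orbital), so the π system is cyclic and fully conjugated.
Adding the contributions, 2 × 2 = 4 from the double-bond units + 2 from the CH(-) atom = 6.
With 6 π electrons (n = 1), the Hückel 4n+2 condition holds.

Aromatic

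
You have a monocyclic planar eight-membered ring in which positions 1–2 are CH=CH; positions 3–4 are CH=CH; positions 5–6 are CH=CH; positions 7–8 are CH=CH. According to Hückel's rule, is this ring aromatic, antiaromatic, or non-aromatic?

Antiaromatic

All ring atoms are sp² and supply a p orbital to the ring (the double-bond atoms are sp², each contributing one p electron); the conjugation is uninterrupted.
Counting π electrons: 4 × 2 = 8 from the 4 double-bond units.
8 = 4(2); a planar, fully conjugated 4n system is antiaromatic.
(The species described is cyclooctatetraene.)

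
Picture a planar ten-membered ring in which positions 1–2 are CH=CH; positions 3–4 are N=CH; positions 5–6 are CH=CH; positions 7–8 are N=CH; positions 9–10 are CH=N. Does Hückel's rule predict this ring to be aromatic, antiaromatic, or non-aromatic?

Aromatic

All ring atoms are sp² and supply a p orbital to the ring (every atom in a ring double bond is sp² and brings one electron to the p orbital; the doubly-bonded nitrogens are pyridine-type — their lone pairs lie in the ring plane, leaving one electron in the p orbital); the conjugation is uninterrupted.
Counting π electrons: 5 × 2 = 10 from the 5 double-bond units.
10 = 4(2) + 2, which satisfies Hückel's 4n+2 rule.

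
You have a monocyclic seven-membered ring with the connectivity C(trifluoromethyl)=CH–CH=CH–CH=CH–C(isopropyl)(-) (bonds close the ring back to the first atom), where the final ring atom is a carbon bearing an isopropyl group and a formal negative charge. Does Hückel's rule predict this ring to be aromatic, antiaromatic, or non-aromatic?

All ring atoms are sp² and supply a p orbital to the ring (each doubly-bonded ring atom is sp² with one p-orbital electron; the carbanion's lone pair occupies the p orbital); the conjugation is uninterrupted.
Tallying contributions gives 3 × 2 = 6 from the double-bond units + 2 from the C(isopropyl)(-) atom = 8.
With 8 = 4·2 π electrons, Hückel's rule classifies the planar ring as antiaromatic.

Antiaromatic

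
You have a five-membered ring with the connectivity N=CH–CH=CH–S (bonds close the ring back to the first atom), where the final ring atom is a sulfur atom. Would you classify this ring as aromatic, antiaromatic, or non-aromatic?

Aromatic

The p orbitals form a continuous loop: each doubly-bonded ring atom is sp² with one p-orbital electron; each =N– nitrogen is pyridine-type (lone pair in the sp² plane, one electron in the p orbital); the sulfur donates one lone pair from its p orbital. The ring is fully conjugated.
Adding the contributions, 2 × 2 = 4 from the double-bond units + 2 from the S atom = 6.
That gives a 4n+2 count (6, n = 1).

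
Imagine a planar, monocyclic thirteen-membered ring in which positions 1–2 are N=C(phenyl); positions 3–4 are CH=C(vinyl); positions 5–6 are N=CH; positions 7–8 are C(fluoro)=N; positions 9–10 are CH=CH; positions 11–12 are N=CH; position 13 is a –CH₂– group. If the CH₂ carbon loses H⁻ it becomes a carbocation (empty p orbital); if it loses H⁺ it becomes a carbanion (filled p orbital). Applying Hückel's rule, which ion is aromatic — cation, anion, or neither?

Once that carbon is sp², every ring atom has a p orbital and both ions are fully conjugated.
Cation: 6 × 2 + 0 = 12 π electrons → 4(3), antiaromatic.
Anion: 6 × 2 + 2 = 14 π electrons → 4(3)+2, aromatic.

The anion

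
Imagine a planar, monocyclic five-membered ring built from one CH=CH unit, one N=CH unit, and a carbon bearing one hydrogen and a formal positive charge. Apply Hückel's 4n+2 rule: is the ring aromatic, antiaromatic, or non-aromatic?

Every ring atom contributes a p orbital perpendicular to the ring (the double-bond atoms are sp², each contributing one p electron; the doubly-bonded nitrogens are pyridine-type — their lone pairs lie in the ring plane, leaving one electron in the p orbital; the carbocation has an empty p orbital), so the π system is cyclic and fully conjugated.
Counting π electrons: 2 × 2 = 4 from the double-bond units + 0 from the CH(+) atom = 4.
A 4n π count (4, n = 1) in a planar conjugated ring means antiaromatic.

Antiaromatic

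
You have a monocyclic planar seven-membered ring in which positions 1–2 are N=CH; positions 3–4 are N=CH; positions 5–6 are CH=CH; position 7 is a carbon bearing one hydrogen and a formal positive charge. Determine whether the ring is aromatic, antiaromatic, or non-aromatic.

Aromatic

Check conjugation: the double-bond atoms are sp², each contributing one p electron; each =N– nitrogen is pyridine-type (lone pair in the sp² plane, one electron in the p orbital); the carbocation has an empty p orbital — every position has a p orbital, so the cyclic π system is continuous.
π-electron count: 3 × 2 = 6 from the double-bond units + 0 from the CH(+) atom = 6.
6 = 4(1) + 2, which satisfies Hückel's 4n+2 rule.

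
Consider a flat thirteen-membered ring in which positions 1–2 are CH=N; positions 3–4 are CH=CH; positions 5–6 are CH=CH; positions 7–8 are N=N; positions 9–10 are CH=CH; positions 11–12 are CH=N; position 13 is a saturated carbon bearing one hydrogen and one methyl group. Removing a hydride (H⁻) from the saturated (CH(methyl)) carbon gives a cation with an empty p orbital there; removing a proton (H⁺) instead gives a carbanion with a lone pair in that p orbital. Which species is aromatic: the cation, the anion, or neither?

The anion

In both ions every ring atom is sp² and contributes a p orbital, so both rings are fully conjugated.
Cation: 6 × 2 + 0 = 12 π electrons → 4(3), antiaromatic.
Anion: 6 × 2 + 2 = 14 π electrons → 4(3)+2, aromatic.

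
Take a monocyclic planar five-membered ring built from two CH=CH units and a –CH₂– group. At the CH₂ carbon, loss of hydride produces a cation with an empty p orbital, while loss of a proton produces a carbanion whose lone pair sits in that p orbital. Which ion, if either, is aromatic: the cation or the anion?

The anion

Once that carbon is sp², every ring atom has a p orbital and both ions are fully conjugated.
Cation: 2 × 2 + 0 = 4 π electrons → 4(1), antiaromatic.
Anion: 2 × 2 + 2 = 6 π electrons → 4(1)+2, aromatic.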